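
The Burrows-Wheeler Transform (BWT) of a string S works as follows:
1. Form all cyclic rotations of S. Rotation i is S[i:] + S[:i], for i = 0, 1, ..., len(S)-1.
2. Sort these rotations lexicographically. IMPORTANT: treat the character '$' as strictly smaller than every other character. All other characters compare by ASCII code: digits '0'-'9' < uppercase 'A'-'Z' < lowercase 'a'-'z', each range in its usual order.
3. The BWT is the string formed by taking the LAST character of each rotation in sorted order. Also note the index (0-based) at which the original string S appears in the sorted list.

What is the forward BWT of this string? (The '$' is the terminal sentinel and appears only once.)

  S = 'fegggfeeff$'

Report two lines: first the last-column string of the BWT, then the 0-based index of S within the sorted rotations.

All 11 rotations (rotation i = S[i:]+S[:i]):
  rot[0] = fegggfeeff$
  rot[1] = egggfeeff$f
  rot[2] = gggfeeff$fe
  rot[3] = ggfeeff$feg
  rot[4] = gfeeff$fegg
  rot[5] = feeff$feggg
  rot[6] = eeff$fegggf
  rot[7] = eff$fegggfe
  rot[8] = ff$fegggfee
  rot[9] = f$fegggfeef
  rot[10] = $fegggfeeff
Sorted (with $ < everything):
  sorted[0] = $fegggfeeff  (last char: 'f')
  sorted[1] = eeff$fegggf  (last char: 'f')
  sorted[2] = eff$fegggfe  (last char: 'e')
  sorted[3] = egggfeeff$f  (last char: 'f')
  sorted[4] = f$fegggfeef  (last char: 'f')
  sorted[5] = feeff$feggg  (last char: 'g')
  sorted[6] = fegggfeeff$  (last char: '$')
  sorted[7] = ff$fegggfee  (last char: 'e')
  sorted[8] = gfeeff$fegg  (last char: 'g')
  sorted[9] = ggfeeff$feg  (last char: 'g')
  sorted[10] = gggfeeff$fe  (last char: 'e')
Last column: ffeffg$egge
Original string S is at sorted index 6

Answer: ffeffg$egge
6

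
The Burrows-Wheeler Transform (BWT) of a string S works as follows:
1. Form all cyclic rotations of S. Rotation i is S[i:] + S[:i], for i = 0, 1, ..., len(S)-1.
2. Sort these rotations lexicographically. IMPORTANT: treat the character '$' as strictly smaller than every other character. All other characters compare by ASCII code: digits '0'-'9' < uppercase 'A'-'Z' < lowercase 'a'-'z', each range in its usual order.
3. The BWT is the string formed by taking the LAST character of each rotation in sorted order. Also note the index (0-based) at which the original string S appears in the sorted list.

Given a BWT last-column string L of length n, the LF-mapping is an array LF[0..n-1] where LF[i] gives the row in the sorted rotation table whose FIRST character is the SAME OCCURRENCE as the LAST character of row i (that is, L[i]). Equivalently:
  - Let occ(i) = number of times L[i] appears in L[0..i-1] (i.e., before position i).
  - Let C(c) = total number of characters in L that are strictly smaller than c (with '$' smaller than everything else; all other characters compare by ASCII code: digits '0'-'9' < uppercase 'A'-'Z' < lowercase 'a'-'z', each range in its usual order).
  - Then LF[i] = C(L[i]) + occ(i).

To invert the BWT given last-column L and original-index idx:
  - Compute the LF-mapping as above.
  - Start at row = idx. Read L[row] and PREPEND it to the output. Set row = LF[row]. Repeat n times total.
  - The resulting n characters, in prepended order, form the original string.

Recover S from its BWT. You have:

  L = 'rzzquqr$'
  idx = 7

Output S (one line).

Answer: zqurzqr$

Derivation:
LF mapping: 3 6 7 1 5 2 4 0
Walk LF starting at row 7, prepending L[row]:
  step 1: row=7, L[7]='$', prepend. Next row=LF[7]=0
  step 2: row=0, L[0]='r', prepend. Next row=LF[0]=3
  step 3: row=3, L[3]='q', prepend. Next row=LF[3]=1
  step 4: row=1, L[1]='z', prepend. Next row=LF[1]=6
  step 5: row=6, L[6]='r', prepend. Next row=LF[6]=4
  step 6: row=4, L[4]='u', prepend. Next row=LF[4]=5
  step 7: row=5, L[5]='q', prepend. Next row=LF[5]=2
  step 8: row=2, L[2]='z', prepend. Next row=LF[2]=7
Reversed output: zqurzqr$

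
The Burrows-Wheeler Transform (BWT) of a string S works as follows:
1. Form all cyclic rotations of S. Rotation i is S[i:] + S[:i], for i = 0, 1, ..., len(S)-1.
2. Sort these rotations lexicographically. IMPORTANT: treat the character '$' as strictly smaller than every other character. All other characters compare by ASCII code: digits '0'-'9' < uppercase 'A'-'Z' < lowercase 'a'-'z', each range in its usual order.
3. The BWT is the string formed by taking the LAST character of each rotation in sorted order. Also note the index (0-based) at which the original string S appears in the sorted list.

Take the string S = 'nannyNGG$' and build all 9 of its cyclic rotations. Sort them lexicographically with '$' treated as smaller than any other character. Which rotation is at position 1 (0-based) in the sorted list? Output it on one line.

All 9 rotations (rotation i = S[i:]+S[:i]):
  rot[0] = nannyNGG$
  rot[1] = annyNGG$n
  rot[2] = nnyNGG$na
  rot[3] = nyNGG$nan
  rot[4] = yNGG$nann
  rot[5] = NGG$nanny
  rot[6] = GG$nannyN
  rot[7] = G$nannyNG
  rot[8] = $nannyNGG
Sorted (with $ < everything):
  sorted[0] = $nannyNGG
  sorted[1] = G$nannyNG
  sorted[2] = GG$nannyN
  sorted[3] = NGG$nanny
  sorted[4] = annyNGG$n
  sorted[5] = nannyNGG$
  sorted[6] = nnyNGG$na
  sorted[7] = nyNGG$nan
  sorted[8] = yNGG$nann
sorted[1] = G$nannyNG

Answer: G$nannyNG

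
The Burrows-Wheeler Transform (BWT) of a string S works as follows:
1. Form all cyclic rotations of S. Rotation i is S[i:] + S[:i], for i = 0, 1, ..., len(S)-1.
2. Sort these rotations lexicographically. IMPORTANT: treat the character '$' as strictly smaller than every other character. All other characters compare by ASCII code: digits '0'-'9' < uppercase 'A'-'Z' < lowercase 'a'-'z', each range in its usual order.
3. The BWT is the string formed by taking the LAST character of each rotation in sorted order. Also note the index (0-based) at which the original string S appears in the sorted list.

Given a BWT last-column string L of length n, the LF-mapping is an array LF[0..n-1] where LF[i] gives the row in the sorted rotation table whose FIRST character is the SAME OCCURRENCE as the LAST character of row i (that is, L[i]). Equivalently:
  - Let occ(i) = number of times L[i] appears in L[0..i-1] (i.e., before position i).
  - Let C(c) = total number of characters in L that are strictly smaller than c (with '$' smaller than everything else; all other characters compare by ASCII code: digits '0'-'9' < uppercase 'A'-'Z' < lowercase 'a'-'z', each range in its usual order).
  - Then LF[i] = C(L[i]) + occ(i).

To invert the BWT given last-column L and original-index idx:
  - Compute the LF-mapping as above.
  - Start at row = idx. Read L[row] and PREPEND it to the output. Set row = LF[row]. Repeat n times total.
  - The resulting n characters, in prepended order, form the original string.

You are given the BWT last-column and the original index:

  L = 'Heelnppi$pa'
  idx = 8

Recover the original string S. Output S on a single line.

Answer: pineappleH$

Derivation:
LF mapping: 1 3 4 6 7 8 9 5 0 10 2
Walk LF starting at row 8, prepending L[row]:
  step 1: row=8, L[8]='$', prepend. Next row=LF[8]=0
  step 2: row=0, L[0]='H', prepend. Next row=LF[0]=1
  step 3: row=1, L[1]='e', prepend. Next row=LF[1]=3
  step 4: row=3, L[3]='l', prepend. Next row=LF[3]=6
  step 5: row=6, L[6]='p', prepend. Next row=LF[6]=9
  step 6: row=9, L[9]='p', prepend. Next row=LF[9]=10
  step 7: row=10, L[10]='a', prepend. Next row=LF[10]=2
  step 8: row=2, L[2]='e', prepend. Next row=LF[2]=4
  step 9: row=4, L[4]='n', prepend. Next row=LF[4]=7
  step 10: row=7, L[7]='i', prepend. Next row=LF[7]=5
  step 11: row=5, L[5]='p', prepend. Next row=LF[5]=8
Reversed output: pineappleH$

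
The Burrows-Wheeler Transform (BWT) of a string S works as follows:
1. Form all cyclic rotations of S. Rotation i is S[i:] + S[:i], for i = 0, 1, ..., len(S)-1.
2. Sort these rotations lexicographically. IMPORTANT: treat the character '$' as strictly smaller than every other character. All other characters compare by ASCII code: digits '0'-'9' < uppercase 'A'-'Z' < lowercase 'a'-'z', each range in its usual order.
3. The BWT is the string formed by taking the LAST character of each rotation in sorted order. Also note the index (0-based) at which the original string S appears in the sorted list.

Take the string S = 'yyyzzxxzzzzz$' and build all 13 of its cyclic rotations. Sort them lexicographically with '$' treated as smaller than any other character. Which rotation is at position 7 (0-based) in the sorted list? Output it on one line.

Answer: zxxzzzzz$yyyz

Derivation:
All 13 rotations (rotation i = S[i:]+S[:i]):
  rot[0] = yyyzzxxzzzzz$
  rot[1] = yyzzxxzzzzz$y
  rot[2] = yzzxxzzzzz$yy
  rot[3] = zzxxzzzzz$yyy
  rot[4] = zxxzzzzz$yyyz
  rot[5] = xxzzzzz$yyyzz
  rot[6] = xzzzzz$yyyzzx
  rot[7] = zzzzz$yyyzzxx
  rot[8] = zzzz$yyyzzxxz
  rot[9] = zzz$yyyzzxxzz
  rot[10] = zz$yyyzzxxzzz
  rot[11] = z$yyyzzxxzzzz
  rot[12] = $yyyzzxxzzzzz
Sorted (with $ < everything):
  sorted[0] = $yyyzzxxzzzzz
  sorted[1] = xxzzzzz$yyyzz
  sorted[2] = xzzzzz$yyyzzx
  sorted[3] = yyyzzxxzzzzz$
  sorted[4] = yyzzxxzzzzz$y
  sorted[5] = yzzxxzzzzz$yy
  sorted[6] = z$yyyzzxxzzzz
  sorted[7] = zxxzzzzz$yyyz
  sorted[8] = zz$yyyzzxxzzz
  sorted[9] = zzxxzzzzz$yyy
  sorted[10] = zzz$yyyzzxxzz
  sorted[11] = zzzz$yyyzzxxz
  sorted[12] = zzzzz$yyyzzxx
sorted[7] = zxxzzzzz$yyyz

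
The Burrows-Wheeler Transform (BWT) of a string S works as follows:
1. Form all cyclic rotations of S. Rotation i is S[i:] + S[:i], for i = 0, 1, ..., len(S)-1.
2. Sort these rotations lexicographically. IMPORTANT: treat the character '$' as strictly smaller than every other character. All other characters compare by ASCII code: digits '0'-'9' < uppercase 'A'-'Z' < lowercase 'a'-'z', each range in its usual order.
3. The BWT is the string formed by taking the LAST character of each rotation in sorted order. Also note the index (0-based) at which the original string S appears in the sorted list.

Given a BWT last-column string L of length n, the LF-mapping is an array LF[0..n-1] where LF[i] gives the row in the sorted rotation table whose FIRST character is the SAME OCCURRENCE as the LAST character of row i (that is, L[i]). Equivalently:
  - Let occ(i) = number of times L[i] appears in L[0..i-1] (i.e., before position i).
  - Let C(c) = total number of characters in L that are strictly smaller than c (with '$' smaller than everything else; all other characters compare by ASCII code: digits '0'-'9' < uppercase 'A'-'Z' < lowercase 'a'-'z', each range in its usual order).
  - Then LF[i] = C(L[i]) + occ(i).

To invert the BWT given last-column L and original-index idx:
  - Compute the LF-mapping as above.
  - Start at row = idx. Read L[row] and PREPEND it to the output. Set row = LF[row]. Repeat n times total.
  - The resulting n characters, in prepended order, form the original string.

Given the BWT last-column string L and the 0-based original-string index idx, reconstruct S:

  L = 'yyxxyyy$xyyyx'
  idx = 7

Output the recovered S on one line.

Answer: yxyyyyyxxxyy$

Derivation:
LF mapping: 5 6 1 2 7 8 9 0 3 10 11 12 4
Walk LF starting at row 7, prepending L[row]:
  step 1: row=7, L[7]='$', prepend. Next row=LF[7]=0
  step 2: row=0, L[0]='y', prepend. Next row=LF[0]=5
  step 3: row=5, L[5]='y', prepend. Next row=LF[5]=8
  step 4: row=8, L[8]='x', prepend. Next row=LF[8]=3
  step 5: row=3, L[3]='x', prepend. Next row=LF[3]=2
  step 6: row=2, L[2]='x', prepend. Next row=LF[2]=1
  step 7: row=1, L[1]='y', prepend. Next row=LF[1]=6
  step 8: row=6, L[6]='y', prepend. Next row=LF[6]=9
  step 9: row=9, L[9]='y', prepend. Next row=LF[9]=10
  step 10: row=10, L[10]='y', prepend. Next row=LF[10]=11
  step 11: row=11, L[11]='y', prepend. Next row=LF[11]=12
  step 12: row=12, L[12]='x', prepend. Next row=LF[12]=4
  step 13: row=4, L[4]='y', prepend. Next row=LF[4]=7
Reversed output: yxyyyyyxxxyy$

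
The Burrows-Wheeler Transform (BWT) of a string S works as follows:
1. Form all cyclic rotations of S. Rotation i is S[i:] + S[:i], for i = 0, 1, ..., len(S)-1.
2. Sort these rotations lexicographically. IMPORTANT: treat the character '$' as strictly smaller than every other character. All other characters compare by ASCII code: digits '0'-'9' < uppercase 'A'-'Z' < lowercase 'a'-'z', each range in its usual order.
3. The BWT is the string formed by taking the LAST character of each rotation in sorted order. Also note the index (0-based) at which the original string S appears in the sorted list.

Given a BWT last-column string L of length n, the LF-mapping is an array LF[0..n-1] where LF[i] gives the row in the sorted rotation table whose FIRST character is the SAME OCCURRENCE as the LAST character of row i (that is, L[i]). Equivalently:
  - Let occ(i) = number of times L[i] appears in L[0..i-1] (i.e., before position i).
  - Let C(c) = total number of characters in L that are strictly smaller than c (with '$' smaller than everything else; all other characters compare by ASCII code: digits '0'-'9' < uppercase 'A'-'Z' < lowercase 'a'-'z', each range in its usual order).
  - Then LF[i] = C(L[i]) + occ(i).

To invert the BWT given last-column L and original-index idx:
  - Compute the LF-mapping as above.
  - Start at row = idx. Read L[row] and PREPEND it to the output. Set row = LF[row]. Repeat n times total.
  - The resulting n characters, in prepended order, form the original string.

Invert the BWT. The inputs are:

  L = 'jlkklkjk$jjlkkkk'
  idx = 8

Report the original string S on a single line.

Answer: kkkjkjkklkljklj$

Derivation:
LF mapping: 1 13 5 6 14 7 2 8 0 3 4 15 9 10 11 12
Walk LF starting at row 8, prepending L[row]:
  step 1: row=8, L[8]='$', prepend. Next row=LF[8]=0
  step 2: row=0, L[0]='j', prepend. Next row=LF[0]=1
  step 3: row=1, L[1]='l', prepend. Next row=LF[1]=13
  step 4: row=13, L[13]='k', prepend. Next row=LF[13]=10
  step 5: row=10, L[10]='j', prepend. Next row=LF[10]=4
  step 6: row=4, L[4]='l', prepend. Next row=LF[4]=14
  step 7: row=14, L[14]='k', prepend. Next row=LF[14]=11
  step 8: row=11, L[11]='l', prepend. Next row=LF[11]=15
  step 9: row=15, L[15]='k', prepend. Next row=LF[15]=12
  step 10: row=12, L[12]='k', prepend. Next row=LF[12]=9
  step 11: row=9, L[9]='j', prepend. Next row=LF[9]=3
  step 12: row=3, L[3]='k', prepend. Next row=LF[3]=6
  step 13: row=6, L[6]='j', prepend. Next row=LF[6]=2
  step 14: row=2, L[2]='k', prepend. Next row=LF[2]=5
  step 15: row=5, L[5]='k', prepend. Next row=LF[5]=7
  step 16: row=7, L[7]='k', prepend. Next row=LF[7]=8
Reversed output: kkkjkjkklkljklj$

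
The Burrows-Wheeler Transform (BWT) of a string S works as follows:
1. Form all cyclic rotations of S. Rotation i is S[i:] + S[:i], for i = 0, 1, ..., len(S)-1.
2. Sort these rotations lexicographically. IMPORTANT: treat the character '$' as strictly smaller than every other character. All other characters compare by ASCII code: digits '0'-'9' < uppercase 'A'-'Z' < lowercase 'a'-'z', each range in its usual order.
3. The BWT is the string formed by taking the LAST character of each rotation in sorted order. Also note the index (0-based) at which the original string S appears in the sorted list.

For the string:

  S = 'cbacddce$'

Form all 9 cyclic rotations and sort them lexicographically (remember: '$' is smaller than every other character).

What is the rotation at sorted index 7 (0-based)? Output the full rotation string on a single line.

All 9 rotations (rotation i = S[i:]+S[:i]):
  rot[0] = cbacddce$
  rot[1] = bacddce$c
  rot[2] = acddce$cb
  rot[3] = cddce$cba
  rot[4] = ddce$cbac
  rot[5] = dce$cbacd
  rot[6] = ce$cbacdd
  rot[7] = e$cbacddc
  rot[8] = $cbacddce
Sorted (with $ < everything):
  sorted[0] = $cbacddce
  sorted[1] = acddce$cb
  sorted[2] = bacddce$c
  sorted[3] = cbacddce$
  sorted[4] = cddce$cba
  sorted[5] = ce$cbacdd
  sorted[6] = dce$cbacd
  sorted[7] = ddce$cbac
  sorted[8] = e$cbacddc
sorted[7] = ddce$cbac

Answer: ddce$cbac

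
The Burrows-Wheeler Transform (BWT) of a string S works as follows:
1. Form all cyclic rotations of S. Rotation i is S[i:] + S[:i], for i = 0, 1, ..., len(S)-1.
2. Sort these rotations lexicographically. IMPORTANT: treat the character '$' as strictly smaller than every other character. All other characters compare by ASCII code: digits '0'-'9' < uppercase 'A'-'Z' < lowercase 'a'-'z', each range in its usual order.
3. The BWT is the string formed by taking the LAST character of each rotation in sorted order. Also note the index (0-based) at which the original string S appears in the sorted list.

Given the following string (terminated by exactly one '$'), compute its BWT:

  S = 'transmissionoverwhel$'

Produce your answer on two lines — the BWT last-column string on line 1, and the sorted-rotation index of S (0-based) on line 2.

Answer: lrhvwsmesoaintesni$or
18

Derivation:
All 21 rotations (rotation i = S[i:]+S[:i]):
  rot[0] = transmissionoverwhel$
  rot[1] = ransmissionoverwhel$t
  rot[2] = ansmissionoverwhel$tr
  rot[3] = nsmissionoverwhel$tra
  rot[4] = smissionoverwhel$tran
  rot[5] = missionoverwhel$trans
  rot[6] = issionoverwhel$transm
  rot[7] = ssionoverwhel$transmi
  rot[8] = sionoverwhel$transmis
  rot[9] = ionoverwhel$transmiss
  rot[10] = onoverwhel$transmissi
  rot[11] = noverwhel$transmissio
  rot[12] = overwhel$transmission
  rot[13] = verwhel$transmissiono
  rot[14] = erwhel$transmissionov
  rot[15] = rwhel$transmissionove
  rot[16] = whel$transmissionover
  rot[17] = hel$transmissionoverw
  rot[18] = el$transmissionoverwh
  rot[19] = l$transmissionoverwhe
  rot[20] = $transmissionoverwhel
Sorted (with $ < everything):
  sorted[0] = $transmissionoverwhel  (last char: 'l')
  sorted[1] = ansmissionoverwhel$tr  (last char: 'r')
  sorted[2] = el$transmissionoverwh  (last char: 'h')
  sorted[3] = erwhel$transmissionov  (last char: 'v')
  sorted[4] = hel$transmissionoverw  (last char: 'w')
  sorted[5] = ionoverwhel$transmiss  (last char: 's')
  sorted[6] = issionoverwhel$transm  (last char: 'm')
  sorted[7] = l$transmissionoverwhe  (last char: 'e')
  sorted[8] = missionoverwhel$trans  (last char: 's')
  sorted[9] = noverwhel$transmissio  (last char: 'o')
  sorted[10] = nsmissionoverwhel$tra  (last char: 'a')
  sorted[11] = onoverwhel$transmissi  (last char: 'i')
  sorted[12] = overwhel$transmission  (last char: 'n')
  sorted[13] = ransmissionoverwhel$t  (last char: 't')
  sorted[14] = rwhel$transmissionove  (last char: 'e')
  sorted[15] = sionoverwhel$transmis  (last char: 's')
  sorted[16] = smissionoverwhel$tran  (last char: 'n')
  sorted[17] = ssionoverwhel$transmi  (last char: 'i')
  sorted[18] = transmissionoverwhel$  (last char: '$')
  sorted[19] = verwhel$transmissiono  (last char: 'o')
  sorted[20] = whel$transmissionover  (last char: 'r')
Last column: lrhvwsmesoaintesni$or
Original string S is at sorted index 18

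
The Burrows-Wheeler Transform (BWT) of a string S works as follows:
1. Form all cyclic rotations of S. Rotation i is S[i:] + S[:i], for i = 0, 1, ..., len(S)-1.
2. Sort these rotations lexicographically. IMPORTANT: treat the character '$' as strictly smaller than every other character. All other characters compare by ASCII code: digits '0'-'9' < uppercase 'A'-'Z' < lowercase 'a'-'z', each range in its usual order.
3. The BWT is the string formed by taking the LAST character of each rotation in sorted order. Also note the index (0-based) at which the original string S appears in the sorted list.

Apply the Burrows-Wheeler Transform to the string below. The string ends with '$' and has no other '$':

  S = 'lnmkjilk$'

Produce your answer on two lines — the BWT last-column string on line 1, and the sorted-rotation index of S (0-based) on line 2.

All 9 rotations (rotation i = S[i:]+S[:i]):
  rot[0] = lnmkjilk$
  rot[1] = nmkjilk$l
  rot[2] = mkjilk$ln
  rot[3] = kjilk$lnm
  rot[4] = jilk$lnmk
  rot[5] = ilk$lnmkj
  rot[6] = lk$lnmkji
  rot[7] = k$lnmkjil
  rot[8] = $lnmkjilk
Sorted (with $ < everything):
  sorted[0] = $lnmkjilk  (last char: 'k')
  sorted[1] = ilk$lnmkj  (last char: 'j')
  sorted[2] = jilk$lnmk  (last char: 'k')
  sorted[3] = k$lnmkjil  (last char: 'l')
  sorted[4] = kjilk$lnm  (last char: 'm')
  sorted[5] = lk$lnmkji  (last char: 'i')
  sorted[6] = lnmkjilk$  (last char: '$')
  sorted[7] = mkjilk$ln  (last char: 'n')
  sorted[8] = nmkjilk$l  (last char: 'l')
Last column: kjklmi$nl
Original string S is at sorted index 6

Answer: kjklmi$nl
6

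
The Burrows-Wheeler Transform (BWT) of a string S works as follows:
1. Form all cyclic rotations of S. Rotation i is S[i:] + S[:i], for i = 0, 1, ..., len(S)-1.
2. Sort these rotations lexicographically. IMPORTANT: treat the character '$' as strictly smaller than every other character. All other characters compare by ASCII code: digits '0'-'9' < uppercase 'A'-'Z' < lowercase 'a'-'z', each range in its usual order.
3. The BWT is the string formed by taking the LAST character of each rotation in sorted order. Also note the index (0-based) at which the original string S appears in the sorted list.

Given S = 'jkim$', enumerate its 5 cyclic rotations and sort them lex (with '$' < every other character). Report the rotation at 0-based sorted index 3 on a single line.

Answer: kim$j

Derivation:
All 5 rotations (rotation i = S[i:]+S[:i]):
  rot[0] = jkim$
  rot[1] = kim$j
  rot[2] = im$jk
  rot[3] = m$jki
  rot[4] = $jkim
Sorted (with $ < everything):
  sorted[0] = $jkim
  sorted[1] = im$jk
  sorted[2] = jkim$
  sorted[3] = kim$j
  sorted[4] = m$jki
sorted[3] = kim$j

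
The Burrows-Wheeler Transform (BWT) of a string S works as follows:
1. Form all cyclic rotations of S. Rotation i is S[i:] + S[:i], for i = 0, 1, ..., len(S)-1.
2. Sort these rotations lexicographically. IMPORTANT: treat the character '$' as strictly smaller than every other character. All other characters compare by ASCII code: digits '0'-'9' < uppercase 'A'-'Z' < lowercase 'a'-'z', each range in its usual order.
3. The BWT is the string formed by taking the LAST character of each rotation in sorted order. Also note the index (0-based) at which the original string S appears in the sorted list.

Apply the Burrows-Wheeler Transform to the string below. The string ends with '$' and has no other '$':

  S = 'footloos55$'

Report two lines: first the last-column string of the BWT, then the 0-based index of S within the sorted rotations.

All 11 rotations (rotation i = S[i:]+S[:i]):
  rot[0] = footloos55$
  rot[1] = ootloos55$f
  rot[2] = otloos55$fo
  rot[3] = tloos55$foo
  rot[4] = loos55$foot
  rot[5] = oos55$footl
  rot[6] = os55$footlo
  rot[7] = s55$footloo
  rot[8] = 55$footloos
  rot[9] = 5$footloos5
  rot[10] = $footloos55
Sorted (with $ < everything):
  sorted[0] = $footloos55  (last char: '5')
  sorted[1] = 5$footloos5  (last char: '5')
  sorted[2] = 55$footloos  (last char: 's')
  sorted[3] = footloos55$  (last char: '$')
  sorted[4] = loos55$foot  (last char: 't')
  sorted[5] = oos55$footl  (last char: 'l')
  sorted[6] = ootloos55$f  (last char: 'f')
  sorted[7] = os55$footlo  (last char: 'o')
  sorted[8] = otloos55$fo  (last char: 'o')
  sorted[9] = s55$footloo  (last char: 'o')
  sorted[10] = tloos55$foo  (last char: 'o')
Last column: 55s$tlfoooo
Original string S is at sorted index 3

Answer: 55s$tlfoooo
3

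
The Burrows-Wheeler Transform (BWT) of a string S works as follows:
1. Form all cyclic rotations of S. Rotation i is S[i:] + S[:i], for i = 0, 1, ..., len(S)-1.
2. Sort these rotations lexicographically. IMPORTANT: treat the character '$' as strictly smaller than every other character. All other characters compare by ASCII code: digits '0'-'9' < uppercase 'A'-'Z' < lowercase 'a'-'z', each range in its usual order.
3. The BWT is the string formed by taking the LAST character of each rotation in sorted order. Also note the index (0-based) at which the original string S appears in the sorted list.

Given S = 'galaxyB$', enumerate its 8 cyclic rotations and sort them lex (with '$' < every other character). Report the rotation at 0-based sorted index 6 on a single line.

Answer: xyB$gala

Derivation:
All 8 rotations (rotation i = S[i:]+S[:i]):
  rot[0] = galaxyB$
  rot[1] = alaxyB$g
  rot[2] = laxyB$ga
  rot[3] = axyB$gal
  rot[4] = xyB$gala
  rot[5] = yB$galax
  rot[6] = B$galaxy
  rot[7] = $galaxyB
Sorted (with $ < everything):
  sorted[0] = $galaxyB
  sorted[1] = B$galaxy
  sorted[2] = alaxyB$g
  sorted[3] = axyB$gal
  sorted[4] = galaxyB$
  sorted[5] = laxyB$ga
  sorted[6] = xyB$gala
  sorted[7] = yB$galax
sorted[6] = xyB$gala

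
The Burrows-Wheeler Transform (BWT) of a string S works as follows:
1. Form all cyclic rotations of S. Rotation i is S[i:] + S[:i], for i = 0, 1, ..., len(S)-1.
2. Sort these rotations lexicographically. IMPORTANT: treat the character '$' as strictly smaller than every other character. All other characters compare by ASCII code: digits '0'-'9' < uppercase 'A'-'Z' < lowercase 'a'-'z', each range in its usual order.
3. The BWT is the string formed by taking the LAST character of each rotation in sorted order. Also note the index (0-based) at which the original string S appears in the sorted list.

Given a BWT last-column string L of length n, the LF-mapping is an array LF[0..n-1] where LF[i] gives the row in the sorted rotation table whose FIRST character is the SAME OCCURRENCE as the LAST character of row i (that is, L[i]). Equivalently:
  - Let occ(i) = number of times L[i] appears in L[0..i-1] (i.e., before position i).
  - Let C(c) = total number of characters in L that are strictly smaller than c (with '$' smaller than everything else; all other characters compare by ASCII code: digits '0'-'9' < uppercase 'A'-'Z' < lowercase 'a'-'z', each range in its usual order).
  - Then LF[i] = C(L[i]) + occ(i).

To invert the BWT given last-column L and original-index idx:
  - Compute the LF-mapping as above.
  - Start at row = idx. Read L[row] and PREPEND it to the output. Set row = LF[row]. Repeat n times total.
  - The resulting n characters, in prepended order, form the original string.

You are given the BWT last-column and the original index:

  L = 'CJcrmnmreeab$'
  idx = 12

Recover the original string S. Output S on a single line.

LF mapping: 1 2 5 11 8 10 9 12 6 7 3 4 0
Walk LF starting at row 12, prepending L[row]:
  step 1: row=12, L[12]='$', prepend. Next row=LF[12]=0
  step 2: row=0, L[0]='C', prepend. Next row=LF[0]=1
  step 3: row=1, L[1]='J', prepend. Next row=LF[1]=2
  step 4: row=2, L[2]='c', prepend. Next row=LF[2]=5
  step 5: row=5, L[5]='n', prepend. Next row=LF[5]=10
  step 6: row=10, L[10]='a', prepend. Next row=LF[10]=3
  step 7: row=3, L[3]='r', prepend. Next row=LF[3]=11
  step 8: row=11, L[11]='b', prepend. Next row=LF[11]=4
  step 9: row=4, L[4]='m', prepend. Next row=LF[4]=8
  step 10: row=8, L[8]='e', prepend. Next row=LF[8]=6
  step 11: row=6, L[6]='m', prepend. Next row=LF[6]=9
  step 12: row=9, L[9]='e', prepend. Next row=LF[9]=7
  step 13: row=7, L[7]='r', prepend. Next row=LF[7]=12
Reversed output: remembrancJC$

Answer: remembrancJC$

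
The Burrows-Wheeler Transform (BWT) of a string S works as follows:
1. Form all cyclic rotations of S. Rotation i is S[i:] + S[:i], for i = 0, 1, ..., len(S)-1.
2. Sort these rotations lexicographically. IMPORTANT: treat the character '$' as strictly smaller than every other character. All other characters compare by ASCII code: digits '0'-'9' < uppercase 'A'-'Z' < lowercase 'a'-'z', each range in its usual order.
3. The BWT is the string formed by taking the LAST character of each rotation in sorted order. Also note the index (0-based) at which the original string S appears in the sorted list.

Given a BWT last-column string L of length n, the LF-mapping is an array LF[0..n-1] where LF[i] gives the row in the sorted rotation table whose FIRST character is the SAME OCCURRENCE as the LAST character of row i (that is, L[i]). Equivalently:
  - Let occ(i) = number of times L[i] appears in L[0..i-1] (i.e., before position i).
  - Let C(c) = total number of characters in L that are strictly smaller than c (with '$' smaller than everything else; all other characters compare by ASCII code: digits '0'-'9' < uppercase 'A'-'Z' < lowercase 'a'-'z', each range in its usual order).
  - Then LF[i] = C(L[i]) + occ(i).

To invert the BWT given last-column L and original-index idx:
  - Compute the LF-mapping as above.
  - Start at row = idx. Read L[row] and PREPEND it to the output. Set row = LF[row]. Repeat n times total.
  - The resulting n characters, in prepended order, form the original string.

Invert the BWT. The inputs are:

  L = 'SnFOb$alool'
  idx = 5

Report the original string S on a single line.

LF mapping: 3 8 1 2 5 0 4 6 9 10 7
Walk LF starting at row 5, prepending L[row]:
  step 1: row=5, L[5]='$', prepend. Next row=LF[5]=0
  step 2: row=0, L[0]='S', prepend. Next row=LF[0]=3
  step 3: row=3, L[3]='O', prepend. Next row=LF[3]=2
  step 4: row=2, L[2]='F', prepend. Next row=LF[2]=1
  step 5: row=1, L[1]='n', prepend. Next row=LF[1]=8
  step 6: row=8, L[8]='o', prepend. Next row=LF[8]=9
  step 7: row=9, L[9]='o', prepend. Next row=LF[9]=10
  step 8: row=10, L[10]='l', prepend. Next row=LF[10]=7
  step 9: row=7, L[7]='l', prepend. Next row=LF[7]=6
  step 10: row=6, L[6]='a', prepend. Next row=LF[6]=4
  step 11: row=4, L[4]='b', prepend. Next row=LF[4]=5
Reversed output: balloonFOS$

Answer: balloonFOS$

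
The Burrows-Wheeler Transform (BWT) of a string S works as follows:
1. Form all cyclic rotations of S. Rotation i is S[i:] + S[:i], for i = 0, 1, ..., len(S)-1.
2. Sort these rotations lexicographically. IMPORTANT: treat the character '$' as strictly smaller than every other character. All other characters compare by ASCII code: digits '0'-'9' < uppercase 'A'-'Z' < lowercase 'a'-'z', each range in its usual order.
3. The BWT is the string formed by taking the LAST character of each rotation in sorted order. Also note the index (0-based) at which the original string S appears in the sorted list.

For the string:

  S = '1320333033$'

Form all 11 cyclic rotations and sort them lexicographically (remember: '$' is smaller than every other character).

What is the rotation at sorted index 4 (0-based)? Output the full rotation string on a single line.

All 11 rotations (rotation i = S[i:]+S[:i]):
  rot[0] = 1320333033$
  rot[1] = 320333033$1
  rot[2] = 20333033$13
  rot[3] = 0333033$132
  rot[4] = 333033$1320
  rot[5] = 33033$13203
  rot[6] = 3033$132033
  rot[7] = 033$1320333
  rot[8] = 33$13203330
  rot[9] = 3$132033303
  rot[10] = $1320333033
Sorted (with $ < everything):
  sorted[0] = $1320333033
  sorted[1] = 033$1320333
  sorted[2] = 0333033$132
  sorted[3] = 1320333033$
  sorted[4] = 20333033$13
  sorted[5] = 3$132033303
  sorted[6] = 3033$132033
  sorted[7] = 320333033$1
  sorted[8] = 33$13203330
  sorted[9] = 33033$13203
  sorted[10] = 333033$1320
sorted[4] = 20333033$13

Answer: 20333033$13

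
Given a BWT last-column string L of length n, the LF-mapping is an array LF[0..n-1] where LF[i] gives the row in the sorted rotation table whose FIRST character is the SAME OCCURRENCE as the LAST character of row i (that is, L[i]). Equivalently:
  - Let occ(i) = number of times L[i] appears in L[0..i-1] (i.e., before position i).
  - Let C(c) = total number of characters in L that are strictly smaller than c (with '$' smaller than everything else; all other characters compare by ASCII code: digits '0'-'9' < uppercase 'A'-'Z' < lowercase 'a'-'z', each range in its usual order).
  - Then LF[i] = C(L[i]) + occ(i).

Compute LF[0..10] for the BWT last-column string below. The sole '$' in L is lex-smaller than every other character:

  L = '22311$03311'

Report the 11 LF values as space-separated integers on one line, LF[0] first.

Char counts: '$':1, '0':1, '1':4, '2':2, '3':3
C (first-col start): C('$')=0, C('0')=1, C('1')=2, C('2')=6, C('3')=8
L[0]='2': occ=0, LF[0]=C('2')+0=6+0=6
L[1]='2': occ=1, LF[1]=C('2')+1=6+1=7
L[2]='3': occ=0, LF[2]=C('3')+0=8+0=8
L[3]='1': occ=0, LF[3]=C('1')+0=2+0=2
L[4]='1': occ=1, LF[4]=C('1')+1=2+1=3
L[5]='$': occ=0, LF[5]=C('$')+0=0+0=0
L[6]='0': occ=0, LF[6]=C('0')+0=1+0=1
L[7]='3': occ=1, LF[7]=C('3')+1=8+1=9
L[8]='3': occ=2, LF[8]=C('3')+2=8+2=10
L[9]='1': occ=2, LF[9]=C('1')+2=2+2=4
L[10]='1': occ=3, LF[10]=C('1')+3=2+3=5

Answer: 6 7 8 2 3 0 1 9 10 4 5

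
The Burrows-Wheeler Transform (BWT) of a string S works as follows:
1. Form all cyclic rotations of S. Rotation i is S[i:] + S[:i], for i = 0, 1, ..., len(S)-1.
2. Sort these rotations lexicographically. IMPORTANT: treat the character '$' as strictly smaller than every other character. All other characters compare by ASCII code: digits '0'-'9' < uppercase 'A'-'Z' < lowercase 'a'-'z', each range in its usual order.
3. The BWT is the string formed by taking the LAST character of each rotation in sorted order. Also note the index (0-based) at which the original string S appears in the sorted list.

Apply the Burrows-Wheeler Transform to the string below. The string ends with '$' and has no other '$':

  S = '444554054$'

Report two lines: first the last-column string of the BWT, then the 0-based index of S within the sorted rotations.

All 10 rotations (rotation i = S[i:]+S[:i]):
  rot[0] = 444554054$
  rot[1] = 44554054$4
  rot[2] = 4554054$44
  rot[3] = 554054$444
  rot[4] = 54054$4445
  rot[5] = 4054$44455
  rot[6] = 054$444554
  rot[7] = 54$4445540
  rot[8] = 4$44455405
  rot[9] = $444554054
Sorted (with $ < everything):
  sorted[0] = $444554054  (last char: '4')
  sorted[1] = 054$444554  (last char: '4')
  sorted[2] = 4$44455405  (last char: '5')
  sorted[3] = 4054$44455  (last char: '5')
  sorted[4] = 444554054$  (last char: '$')
  sorted[5] = 44554054$4  (last char: '4')
  sorted[6] = 4554054$44  (last char: '4')
  sorted[7] = 54$4445540  (last char: '0')
  sorted[8] = 54054$4445  (last char: '5')
  sorted[9] = 554054$444  (last char: '4')
Last column: 4455$44054
Original string S is at sorted index 4

Answer: 4455$44054
4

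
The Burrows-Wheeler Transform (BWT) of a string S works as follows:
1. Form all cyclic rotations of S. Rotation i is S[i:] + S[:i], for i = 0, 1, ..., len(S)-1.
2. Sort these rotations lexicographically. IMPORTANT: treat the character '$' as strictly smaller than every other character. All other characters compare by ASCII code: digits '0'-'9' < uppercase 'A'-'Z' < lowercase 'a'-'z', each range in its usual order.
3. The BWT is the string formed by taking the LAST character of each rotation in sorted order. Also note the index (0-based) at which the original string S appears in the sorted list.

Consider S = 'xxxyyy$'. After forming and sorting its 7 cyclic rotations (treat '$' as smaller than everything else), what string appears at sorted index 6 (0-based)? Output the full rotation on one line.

All 7 rotations (rotation i = S[i:]+S[:i]):
  rot[0] = xxxyyy$
  rot[1] = xxyyy$x
  rot[2] = xyyy$xx
  rot[3] = yyy$xxx
  rot[4] = yy$xxxy
  rot[5] = y$xxxyy
  rot[6] = $xxxyyy
Sorted (with $ < everything):
  sorted[0] = $xxxyyy
  sorted[1] = xxxyyy$
  sorted[2] = xxyyy$x
  sorted[3] = xyyy$xx
  sorted[4] = y$xxxyy
  sorted[5] = yy$xxxy
  sorted[6] = yyy$xxx
sorted[6] = yyy$xxx

Answer: yyy$xxx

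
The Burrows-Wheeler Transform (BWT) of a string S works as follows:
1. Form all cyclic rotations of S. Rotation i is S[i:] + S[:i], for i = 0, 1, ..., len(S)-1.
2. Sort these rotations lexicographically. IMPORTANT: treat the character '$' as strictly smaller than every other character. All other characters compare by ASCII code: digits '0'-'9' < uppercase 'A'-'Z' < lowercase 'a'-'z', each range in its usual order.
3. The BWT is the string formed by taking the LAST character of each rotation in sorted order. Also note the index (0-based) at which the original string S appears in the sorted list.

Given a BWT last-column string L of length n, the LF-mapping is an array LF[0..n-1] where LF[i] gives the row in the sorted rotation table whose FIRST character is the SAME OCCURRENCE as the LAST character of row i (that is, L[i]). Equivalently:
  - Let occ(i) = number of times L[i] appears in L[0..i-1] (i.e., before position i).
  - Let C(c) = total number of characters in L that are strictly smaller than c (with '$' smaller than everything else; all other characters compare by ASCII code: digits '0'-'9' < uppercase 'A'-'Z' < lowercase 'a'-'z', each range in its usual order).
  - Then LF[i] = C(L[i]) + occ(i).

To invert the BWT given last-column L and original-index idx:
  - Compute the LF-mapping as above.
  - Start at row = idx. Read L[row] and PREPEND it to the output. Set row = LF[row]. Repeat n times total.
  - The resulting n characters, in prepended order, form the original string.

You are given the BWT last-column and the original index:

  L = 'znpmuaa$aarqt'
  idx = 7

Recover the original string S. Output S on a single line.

LF mapping: 12 6 7 5 11 1 2 0 3 4 9 8 10
Walk LF starting at row 7, prepending L[row]:
  step 1: row=7, L[7]='$', prepend. Next row=LF[7]=0
  step 2: row=0, L[0]='z', prepend. Next row=LF[0]=12
  step 3: row=12, L[12]='t', prepend. Next row=LF[12]=10
  step 4: row=10, L[10]='r', prepend. Next row=LF[10]=9
  step 5: row=9, L[9]='a', prepend. Next row=LF[9]=4
  step 6: row=4, L[4]='u', prepend. Next row=LF[4]=11
  step 7: row=11, L[11]='q', prepend. Next row=LF[11]=8
  step 8: row=8, L[8]='a', prepend. Next row=LF[8]=3
  step 9: row=3, L[3]='m', prepend. Next row=LF[3]=5
  step 10: row=5, L[5]='a', prepend. Next row=LF[5]=1
  step 11: row=1, L[1]='n', prepend. Next row=LF[1]=6
  step 12: row=6, L[6]='a', prepend. Next row=LF[6]=2
  step 13: row=2, L[2]='p', prepend. Next row=LF[2]=7
Reversed output: panamaquartz$

Answer: panamaquartz$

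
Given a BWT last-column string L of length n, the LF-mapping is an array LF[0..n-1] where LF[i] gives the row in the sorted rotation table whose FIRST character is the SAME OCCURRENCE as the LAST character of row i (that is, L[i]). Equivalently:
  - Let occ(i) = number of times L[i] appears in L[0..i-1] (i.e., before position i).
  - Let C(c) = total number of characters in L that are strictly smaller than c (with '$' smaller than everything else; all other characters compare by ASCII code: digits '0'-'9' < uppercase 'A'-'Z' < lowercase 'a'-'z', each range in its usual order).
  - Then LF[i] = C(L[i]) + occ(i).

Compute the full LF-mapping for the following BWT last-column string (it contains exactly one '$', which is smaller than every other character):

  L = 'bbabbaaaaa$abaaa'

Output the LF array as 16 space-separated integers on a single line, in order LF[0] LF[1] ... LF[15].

Answer: 11 12 1 13 14 2 3 4 5 6 0 7 15 8 9 10

Derivation:
Char counts: '$':1, 'a':10, 'b':5
C (first-col start): C('$')=0, C('a')=1, C('b')=11
L[0]='b': occ=0, LF[0]=C('b')+0=11+0=11
L[1]='b': occ=1, LF[1]=C('b')+1=11+1=12
L[2]='a': occ=0, LF[2]=C('a')+0=1+0=1
L[3]='b': occ=2, LF[3]=C('b')+2=11+2=13
L[4]='b': occ=3, LF[4]=C('b')+3=11+3=14
L[5]='a': occ=1, LF[5]=C('a')+1=1+1=2
L[6]='a': occ=2, LF[6]=C('a')+2=1+2=3
L[7]='a': occ=3, LF[7]=C('a')+3=1+3=4
L[8]='a': occ=4, LF[8]=C('a')+4=1+4=5
L[9]='a': occ=5, LF[9]=C('a')+5=1+5=6
L[10]='$': occ=0, LF[10]=C('$')+0=0+0=0
L[11]='a': occ=6, LF[11]=C('a')+6=1+6=7
L[12]='b': occ=4, LF[12]=C('b')+4=11+4=15
L[13]='a': occ=7, LF[13]=C('a')+7=1+7=8
L[14]='a': occ=8, LF[14]=C('a')+8=1+8=9
L[15]='a': occ=9, LF[15]=C('a')+9=1+9=10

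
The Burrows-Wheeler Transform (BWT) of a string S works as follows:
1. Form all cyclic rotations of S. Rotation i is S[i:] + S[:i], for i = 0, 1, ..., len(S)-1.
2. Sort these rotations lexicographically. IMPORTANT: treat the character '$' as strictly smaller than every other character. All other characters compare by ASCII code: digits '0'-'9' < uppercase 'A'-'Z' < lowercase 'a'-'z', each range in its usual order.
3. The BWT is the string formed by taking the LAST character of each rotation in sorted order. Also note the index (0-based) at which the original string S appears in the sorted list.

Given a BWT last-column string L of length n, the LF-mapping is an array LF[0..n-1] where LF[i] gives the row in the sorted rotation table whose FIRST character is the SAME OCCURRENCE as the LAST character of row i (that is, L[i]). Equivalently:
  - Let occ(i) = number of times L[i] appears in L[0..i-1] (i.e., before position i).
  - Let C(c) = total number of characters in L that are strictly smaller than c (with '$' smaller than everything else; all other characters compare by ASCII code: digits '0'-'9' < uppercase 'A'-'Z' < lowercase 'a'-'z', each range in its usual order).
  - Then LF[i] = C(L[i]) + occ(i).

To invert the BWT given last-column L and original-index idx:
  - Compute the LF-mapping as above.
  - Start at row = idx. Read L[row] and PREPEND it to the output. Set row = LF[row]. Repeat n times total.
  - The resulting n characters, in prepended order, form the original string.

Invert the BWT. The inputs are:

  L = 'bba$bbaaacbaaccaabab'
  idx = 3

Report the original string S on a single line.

LF mapping: 10 11 1 0 12 13 2 3 4 17 14 5 6 18 19 7 8 15 9 16
Walk LF starting at row 3, prepending L[row]:
  step 1: row=3, L[3]='$', prepend. Next row=LF[3]=0
  step 2: row=0, L[0]='b', prepend. Next row=LF[0]=10
  step 3: row=10, L[10]='b', prepend. Next row=LF[10]=14
  step 4: row=14, L[14]='c', prepend. Next row=LF[14]=19
  step 5: row=19, L[19]='b', prepend. Next row=LF[19]=16
  step 6: row=16, L[16]='a', prepend. Next row=LF[16]=8
  step 7: row=8, L[8]='a', prepend. Next row=LF[8]=4
  step 8: row=4, L[4]='b', prepend. Next row=LF[4]=12
  step 9: row=12, L[12]='a', prepend. Next row=LF[12]=6
  step 10: row=6, L[6]='a', prepend. Next row=LF[6]=2
  step 11: row=2, L[2]='a', prepend. Next row=LF[2]=1
  step 12: row=1, L[1]='b', prepend. Next row=LF[1]=11
  step 13: row=11, L[11]='a', prepend. Next row=LF[11]=5
  step 14: row=5, L[5]='b', prepend. Next row=LF[5]=13
  step 15: row=13, L[13]='c', prepend. Next row=LF[13]=18
  step 16: row=18, L[18]='a', prepend. Next row=LF[18]=9
  step 17: row=9, L[9]='c', prepend. Next row=LF[9]=17
  step 18: row=17, L[17]='b', prepend. Next row=LF[17]=15
  step 19: row=15, L[15]='a', prepend. Next row=LF[15]=7
  step 20: row=7, L[7]='a', prepend. Next row=LF[7]=3
Reversed output: aabcacbabaaabaabcbb$

Answer: aabcacbabaaabaabcbb$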